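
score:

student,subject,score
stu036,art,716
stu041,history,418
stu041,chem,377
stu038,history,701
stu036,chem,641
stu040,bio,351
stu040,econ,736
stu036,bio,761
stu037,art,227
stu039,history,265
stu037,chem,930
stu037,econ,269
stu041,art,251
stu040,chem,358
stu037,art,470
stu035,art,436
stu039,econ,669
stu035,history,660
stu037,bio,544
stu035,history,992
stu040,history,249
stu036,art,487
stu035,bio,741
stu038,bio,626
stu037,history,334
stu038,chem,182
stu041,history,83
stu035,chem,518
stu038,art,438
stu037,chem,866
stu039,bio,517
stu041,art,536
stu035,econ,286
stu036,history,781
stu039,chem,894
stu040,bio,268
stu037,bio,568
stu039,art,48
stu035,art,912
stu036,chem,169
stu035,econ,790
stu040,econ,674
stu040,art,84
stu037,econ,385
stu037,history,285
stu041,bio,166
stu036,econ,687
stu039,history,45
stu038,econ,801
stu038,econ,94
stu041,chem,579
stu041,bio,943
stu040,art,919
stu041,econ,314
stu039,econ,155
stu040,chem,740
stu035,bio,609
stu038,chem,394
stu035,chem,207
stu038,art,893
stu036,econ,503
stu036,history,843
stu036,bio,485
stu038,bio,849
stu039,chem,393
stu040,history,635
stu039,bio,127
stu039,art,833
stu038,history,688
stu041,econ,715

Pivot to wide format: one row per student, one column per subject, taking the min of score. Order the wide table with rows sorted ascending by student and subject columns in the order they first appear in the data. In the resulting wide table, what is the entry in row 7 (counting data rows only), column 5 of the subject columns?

314

With rows sorted ascending by student, row 7 is student=stu041. subject columns in first-appearance order: art, history, chem, bio, econ; column 5 is econ.
Long rows with student=stu041, subject=econ: min(314, 715) = 314.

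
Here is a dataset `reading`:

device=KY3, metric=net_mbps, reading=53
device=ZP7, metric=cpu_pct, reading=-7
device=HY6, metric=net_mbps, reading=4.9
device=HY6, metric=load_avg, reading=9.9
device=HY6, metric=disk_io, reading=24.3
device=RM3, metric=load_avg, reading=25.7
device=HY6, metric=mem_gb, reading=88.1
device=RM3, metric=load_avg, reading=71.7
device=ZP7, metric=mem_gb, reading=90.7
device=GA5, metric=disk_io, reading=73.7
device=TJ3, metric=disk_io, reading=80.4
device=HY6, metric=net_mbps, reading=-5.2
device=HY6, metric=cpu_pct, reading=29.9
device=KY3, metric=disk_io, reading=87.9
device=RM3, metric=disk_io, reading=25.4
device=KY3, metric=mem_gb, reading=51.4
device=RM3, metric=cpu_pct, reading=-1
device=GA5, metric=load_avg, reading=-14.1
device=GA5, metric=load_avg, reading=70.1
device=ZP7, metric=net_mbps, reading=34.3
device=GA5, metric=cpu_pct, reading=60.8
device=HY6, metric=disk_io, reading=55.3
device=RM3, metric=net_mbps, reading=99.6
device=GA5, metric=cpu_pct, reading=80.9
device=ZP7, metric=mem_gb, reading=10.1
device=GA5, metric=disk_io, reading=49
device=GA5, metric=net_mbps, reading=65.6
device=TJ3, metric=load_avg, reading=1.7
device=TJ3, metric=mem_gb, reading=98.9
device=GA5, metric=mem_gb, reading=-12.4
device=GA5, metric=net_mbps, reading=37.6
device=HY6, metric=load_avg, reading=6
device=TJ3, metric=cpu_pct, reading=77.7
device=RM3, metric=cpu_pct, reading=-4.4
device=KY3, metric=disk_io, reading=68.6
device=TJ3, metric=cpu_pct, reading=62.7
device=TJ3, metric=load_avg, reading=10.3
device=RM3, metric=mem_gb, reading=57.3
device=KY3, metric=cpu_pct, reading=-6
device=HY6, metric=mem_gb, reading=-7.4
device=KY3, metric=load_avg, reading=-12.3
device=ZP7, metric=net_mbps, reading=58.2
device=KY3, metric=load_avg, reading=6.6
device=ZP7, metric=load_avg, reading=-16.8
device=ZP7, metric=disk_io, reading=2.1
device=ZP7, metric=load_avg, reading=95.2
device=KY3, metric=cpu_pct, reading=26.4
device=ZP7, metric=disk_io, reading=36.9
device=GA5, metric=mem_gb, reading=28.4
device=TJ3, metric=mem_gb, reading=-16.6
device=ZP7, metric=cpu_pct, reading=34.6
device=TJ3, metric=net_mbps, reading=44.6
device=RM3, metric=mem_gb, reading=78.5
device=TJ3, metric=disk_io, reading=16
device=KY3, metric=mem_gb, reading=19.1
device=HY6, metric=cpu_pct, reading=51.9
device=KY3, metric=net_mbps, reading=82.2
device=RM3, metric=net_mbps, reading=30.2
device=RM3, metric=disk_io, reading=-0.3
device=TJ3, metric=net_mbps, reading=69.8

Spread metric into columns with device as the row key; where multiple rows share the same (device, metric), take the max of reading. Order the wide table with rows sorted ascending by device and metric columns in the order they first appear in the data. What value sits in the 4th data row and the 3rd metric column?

71.7

With rows sorted ascending by device, row 4 is device=RM3. metric columns in first-appearance order: net_mbps, cpu_pct, load_avg, disk_io, mem_gb; column 3 is load_avg.
Long rows with device=RM3, metric=load_avg: max(25.7, 71.7) = 71.7.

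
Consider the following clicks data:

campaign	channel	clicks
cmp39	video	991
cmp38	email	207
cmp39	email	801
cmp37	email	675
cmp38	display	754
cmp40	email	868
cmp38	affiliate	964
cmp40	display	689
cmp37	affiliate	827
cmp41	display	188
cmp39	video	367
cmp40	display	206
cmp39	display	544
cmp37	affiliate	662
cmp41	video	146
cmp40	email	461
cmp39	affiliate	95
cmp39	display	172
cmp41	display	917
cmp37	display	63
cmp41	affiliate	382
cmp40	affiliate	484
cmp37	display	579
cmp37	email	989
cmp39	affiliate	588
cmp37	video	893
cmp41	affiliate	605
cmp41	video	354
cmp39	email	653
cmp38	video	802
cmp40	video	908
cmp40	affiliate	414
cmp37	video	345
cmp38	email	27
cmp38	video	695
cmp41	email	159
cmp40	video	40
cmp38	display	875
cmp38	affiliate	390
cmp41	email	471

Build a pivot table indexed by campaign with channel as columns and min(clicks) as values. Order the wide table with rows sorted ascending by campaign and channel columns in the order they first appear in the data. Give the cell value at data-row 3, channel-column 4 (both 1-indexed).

95

With rows sorted ascending by campaign, row 3 is campaign=cmp39. channel columns in first-appearance order: video, email, display, affiliate; column 4 is affiliate.
Long rows with campaign=cmp39, channel=affiliate: min(95, 588) = 95.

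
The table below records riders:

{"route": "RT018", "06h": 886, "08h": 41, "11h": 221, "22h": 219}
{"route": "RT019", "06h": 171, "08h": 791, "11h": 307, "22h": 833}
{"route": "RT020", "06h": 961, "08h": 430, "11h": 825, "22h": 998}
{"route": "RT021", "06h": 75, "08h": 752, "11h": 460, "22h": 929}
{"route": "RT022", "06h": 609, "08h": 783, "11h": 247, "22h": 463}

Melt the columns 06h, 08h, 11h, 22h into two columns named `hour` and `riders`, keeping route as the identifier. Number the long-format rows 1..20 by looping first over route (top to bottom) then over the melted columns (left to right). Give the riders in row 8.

20 rows total (5 × 4). Row 8: index ⌊(8-1)/4⌋ = 1 into route → RT019; (8-1) mod 4 = 3 into the melted columns → 22h.
So row 8 is (RT019, 22h, 833); riders = 833.

833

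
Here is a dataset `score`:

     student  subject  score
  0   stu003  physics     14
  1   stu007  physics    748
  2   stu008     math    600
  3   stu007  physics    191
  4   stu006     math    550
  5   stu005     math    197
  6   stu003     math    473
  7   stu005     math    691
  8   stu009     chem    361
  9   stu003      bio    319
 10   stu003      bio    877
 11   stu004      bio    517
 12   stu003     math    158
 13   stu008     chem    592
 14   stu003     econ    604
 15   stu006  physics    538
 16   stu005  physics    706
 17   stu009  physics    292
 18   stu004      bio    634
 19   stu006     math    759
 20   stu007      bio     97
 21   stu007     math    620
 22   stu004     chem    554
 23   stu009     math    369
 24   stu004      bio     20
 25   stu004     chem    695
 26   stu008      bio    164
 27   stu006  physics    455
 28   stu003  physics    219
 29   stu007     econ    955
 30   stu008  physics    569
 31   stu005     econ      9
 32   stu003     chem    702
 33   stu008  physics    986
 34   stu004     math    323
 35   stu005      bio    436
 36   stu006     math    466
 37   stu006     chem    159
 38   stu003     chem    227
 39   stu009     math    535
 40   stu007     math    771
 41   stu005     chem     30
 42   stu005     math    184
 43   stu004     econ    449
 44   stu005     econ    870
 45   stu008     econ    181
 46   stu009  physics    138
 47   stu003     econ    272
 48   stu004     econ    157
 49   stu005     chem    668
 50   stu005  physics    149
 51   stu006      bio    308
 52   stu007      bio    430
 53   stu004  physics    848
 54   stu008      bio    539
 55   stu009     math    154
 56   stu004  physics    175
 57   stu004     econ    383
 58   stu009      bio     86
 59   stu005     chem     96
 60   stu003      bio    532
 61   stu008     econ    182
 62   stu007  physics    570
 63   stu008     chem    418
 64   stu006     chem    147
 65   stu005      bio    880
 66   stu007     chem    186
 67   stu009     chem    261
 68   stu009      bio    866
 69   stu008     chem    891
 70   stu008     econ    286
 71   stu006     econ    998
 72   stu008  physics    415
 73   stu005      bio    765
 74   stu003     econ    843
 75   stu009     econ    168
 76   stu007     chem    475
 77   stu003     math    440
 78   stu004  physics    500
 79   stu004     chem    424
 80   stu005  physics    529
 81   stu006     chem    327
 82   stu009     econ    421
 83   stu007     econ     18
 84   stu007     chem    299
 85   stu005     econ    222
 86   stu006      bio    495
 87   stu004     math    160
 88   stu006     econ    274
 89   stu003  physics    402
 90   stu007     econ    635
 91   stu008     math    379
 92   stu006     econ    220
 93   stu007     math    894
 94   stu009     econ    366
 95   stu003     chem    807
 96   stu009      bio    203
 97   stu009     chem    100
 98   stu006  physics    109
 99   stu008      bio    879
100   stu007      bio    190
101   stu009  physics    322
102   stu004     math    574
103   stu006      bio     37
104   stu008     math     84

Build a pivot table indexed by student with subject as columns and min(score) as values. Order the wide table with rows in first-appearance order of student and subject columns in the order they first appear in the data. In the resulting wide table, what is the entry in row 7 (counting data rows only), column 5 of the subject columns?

With rows in first-appearance order of student, row 7 is student=stu004. subject columns in first-appearance order: physics, math, chem, bio, econ; column 5 is econ.
Long rows with student=stu004, subject=econ: min(449, 157, 383) = 157.

157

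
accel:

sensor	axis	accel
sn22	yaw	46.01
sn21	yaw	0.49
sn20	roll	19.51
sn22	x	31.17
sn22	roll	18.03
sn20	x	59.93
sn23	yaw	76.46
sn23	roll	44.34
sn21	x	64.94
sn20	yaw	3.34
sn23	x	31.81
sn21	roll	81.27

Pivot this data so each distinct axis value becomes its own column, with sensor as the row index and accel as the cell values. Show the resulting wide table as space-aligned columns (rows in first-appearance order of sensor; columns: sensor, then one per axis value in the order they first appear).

Columns: sensor plus the 3 distinct axis values (yaw, roll, x).
For example, row sn22 column yaw takes accel=46.01 from the long row (sn22, yaw).

sensor  yaw    roll   x    
sn22    46.01  18.03  31.17
sn21    0.49   81.27  64.94
sn20    3.34   19.51  59.93
sn23    76.46  44.34  31.81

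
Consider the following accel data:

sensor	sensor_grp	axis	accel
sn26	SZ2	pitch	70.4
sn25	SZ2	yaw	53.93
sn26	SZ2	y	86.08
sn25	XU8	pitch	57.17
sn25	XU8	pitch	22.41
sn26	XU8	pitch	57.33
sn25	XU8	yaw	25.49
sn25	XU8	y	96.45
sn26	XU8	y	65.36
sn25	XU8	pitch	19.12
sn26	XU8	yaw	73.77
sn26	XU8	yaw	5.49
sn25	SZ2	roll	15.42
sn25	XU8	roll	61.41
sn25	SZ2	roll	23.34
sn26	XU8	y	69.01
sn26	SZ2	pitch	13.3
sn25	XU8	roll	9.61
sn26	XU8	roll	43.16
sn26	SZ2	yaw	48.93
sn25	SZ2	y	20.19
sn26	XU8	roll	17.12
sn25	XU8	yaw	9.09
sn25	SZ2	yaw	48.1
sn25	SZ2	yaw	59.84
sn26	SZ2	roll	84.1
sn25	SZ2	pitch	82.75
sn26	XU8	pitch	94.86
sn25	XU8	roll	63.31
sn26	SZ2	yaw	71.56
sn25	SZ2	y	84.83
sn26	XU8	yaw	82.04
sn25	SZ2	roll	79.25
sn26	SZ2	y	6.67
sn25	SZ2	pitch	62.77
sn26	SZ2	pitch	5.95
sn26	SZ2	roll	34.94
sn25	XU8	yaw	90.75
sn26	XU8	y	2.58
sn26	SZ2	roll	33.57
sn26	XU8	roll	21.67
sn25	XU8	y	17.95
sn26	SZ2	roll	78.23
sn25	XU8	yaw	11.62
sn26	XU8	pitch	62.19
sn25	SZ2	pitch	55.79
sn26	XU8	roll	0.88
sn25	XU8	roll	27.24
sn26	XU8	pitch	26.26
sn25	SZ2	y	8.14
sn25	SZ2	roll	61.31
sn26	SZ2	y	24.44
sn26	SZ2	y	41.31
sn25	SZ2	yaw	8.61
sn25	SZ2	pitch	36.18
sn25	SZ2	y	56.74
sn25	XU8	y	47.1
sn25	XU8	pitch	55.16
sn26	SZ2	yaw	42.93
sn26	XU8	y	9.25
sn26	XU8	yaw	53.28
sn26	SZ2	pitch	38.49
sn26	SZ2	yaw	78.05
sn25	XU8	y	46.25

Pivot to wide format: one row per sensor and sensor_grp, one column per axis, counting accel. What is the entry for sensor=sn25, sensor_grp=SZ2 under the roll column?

Rows with sensor=sn25, sensor_grp=SZ2 and axis=roll: accel values are 15.42, 23.34, 79.25, 61.31.
4 rows match — count = 4.

4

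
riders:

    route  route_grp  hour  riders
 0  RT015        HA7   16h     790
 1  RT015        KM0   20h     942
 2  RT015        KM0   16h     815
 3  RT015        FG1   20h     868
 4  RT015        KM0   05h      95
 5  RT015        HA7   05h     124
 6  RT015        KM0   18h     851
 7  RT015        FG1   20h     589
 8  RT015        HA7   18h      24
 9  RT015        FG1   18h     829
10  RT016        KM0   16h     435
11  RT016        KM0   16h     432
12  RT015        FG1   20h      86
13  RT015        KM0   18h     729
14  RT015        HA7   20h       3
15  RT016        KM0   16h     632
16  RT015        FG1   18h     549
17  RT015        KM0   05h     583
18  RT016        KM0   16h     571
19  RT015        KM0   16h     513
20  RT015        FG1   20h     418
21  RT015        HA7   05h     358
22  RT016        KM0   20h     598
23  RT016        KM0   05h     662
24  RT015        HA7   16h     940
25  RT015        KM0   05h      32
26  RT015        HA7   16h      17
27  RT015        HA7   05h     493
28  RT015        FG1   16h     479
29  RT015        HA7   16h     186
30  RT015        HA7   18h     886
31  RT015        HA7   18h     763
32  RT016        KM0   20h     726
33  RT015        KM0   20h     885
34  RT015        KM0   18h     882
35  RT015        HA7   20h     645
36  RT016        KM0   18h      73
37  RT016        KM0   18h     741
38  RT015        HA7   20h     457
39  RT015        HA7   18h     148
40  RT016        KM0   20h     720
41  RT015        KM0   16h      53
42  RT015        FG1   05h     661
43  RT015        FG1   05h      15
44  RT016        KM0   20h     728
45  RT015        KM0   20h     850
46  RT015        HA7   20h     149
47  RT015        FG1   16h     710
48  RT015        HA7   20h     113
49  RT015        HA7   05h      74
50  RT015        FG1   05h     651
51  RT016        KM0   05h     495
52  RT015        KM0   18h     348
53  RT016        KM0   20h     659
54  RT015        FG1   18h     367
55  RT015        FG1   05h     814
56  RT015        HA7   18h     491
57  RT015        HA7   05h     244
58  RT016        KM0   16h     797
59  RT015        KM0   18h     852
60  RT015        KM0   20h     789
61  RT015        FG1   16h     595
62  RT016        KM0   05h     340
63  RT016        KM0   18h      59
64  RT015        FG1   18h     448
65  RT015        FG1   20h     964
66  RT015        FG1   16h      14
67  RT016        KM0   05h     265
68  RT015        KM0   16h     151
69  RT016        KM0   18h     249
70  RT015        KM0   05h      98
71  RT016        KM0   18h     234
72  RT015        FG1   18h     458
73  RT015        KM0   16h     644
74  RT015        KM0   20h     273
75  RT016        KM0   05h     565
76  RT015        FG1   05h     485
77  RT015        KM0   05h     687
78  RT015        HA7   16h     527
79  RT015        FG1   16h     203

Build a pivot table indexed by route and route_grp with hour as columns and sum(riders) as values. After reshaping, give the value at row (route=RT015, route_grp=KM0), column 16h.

Rows with route=RT015, route_grp=KM0 and hour=16h: riders values are 815, 513, 53, 151, 644.
815 + 513 + 53 + 151 + 644 = 2176.

2176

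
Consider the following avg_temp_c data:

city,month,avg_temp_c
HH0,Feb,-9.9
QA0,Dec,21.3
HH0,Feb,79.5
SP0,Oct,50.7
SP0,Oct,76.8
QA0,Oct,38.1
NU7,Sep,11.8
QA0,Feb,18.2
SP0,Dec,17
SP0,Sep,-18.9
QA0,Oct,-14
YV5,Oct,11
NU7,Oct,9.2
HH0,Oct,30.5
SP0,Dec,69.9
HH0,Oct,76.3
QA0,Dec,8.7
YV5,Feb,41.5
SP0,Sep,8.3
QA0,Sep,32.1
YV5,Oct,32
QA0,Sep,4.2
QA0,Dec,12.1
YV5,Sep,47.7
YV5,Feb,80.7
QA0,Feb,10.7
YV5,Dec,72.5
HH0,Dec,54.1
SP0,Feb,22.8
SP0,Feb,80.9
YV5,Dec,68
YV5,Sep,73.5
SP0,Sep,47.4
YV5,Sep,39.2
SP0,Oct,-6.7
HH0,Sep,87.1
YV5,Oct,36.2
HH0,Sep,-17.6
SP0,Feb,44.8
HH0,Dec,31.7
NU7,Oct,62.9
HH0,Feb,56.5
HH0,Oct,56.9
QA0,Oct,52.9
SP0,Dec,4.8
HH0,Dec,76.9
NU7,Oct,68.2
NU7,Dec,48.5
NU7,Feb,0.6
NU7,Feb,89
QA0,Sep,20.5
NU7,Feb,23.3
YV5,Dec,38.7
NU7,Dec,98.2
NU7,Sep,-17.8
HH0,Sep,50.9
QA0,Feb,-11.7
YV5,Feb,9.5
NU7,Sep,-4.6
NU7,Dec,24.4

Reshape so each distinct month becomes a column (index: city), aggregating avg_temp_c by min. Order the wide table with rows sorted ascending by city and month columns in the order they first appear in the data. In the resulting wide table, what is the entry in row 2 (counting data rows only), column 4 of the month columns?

With rows sorted ascending by city, row 2 is city=NU7. month columns in first-appearance order: Feb, Dec, Oct, Sep; column 4 is Sep.
Long rows with city=NU7, month=Sep: min(11.8, -17.8, -4.6) = -17.8.

-17.8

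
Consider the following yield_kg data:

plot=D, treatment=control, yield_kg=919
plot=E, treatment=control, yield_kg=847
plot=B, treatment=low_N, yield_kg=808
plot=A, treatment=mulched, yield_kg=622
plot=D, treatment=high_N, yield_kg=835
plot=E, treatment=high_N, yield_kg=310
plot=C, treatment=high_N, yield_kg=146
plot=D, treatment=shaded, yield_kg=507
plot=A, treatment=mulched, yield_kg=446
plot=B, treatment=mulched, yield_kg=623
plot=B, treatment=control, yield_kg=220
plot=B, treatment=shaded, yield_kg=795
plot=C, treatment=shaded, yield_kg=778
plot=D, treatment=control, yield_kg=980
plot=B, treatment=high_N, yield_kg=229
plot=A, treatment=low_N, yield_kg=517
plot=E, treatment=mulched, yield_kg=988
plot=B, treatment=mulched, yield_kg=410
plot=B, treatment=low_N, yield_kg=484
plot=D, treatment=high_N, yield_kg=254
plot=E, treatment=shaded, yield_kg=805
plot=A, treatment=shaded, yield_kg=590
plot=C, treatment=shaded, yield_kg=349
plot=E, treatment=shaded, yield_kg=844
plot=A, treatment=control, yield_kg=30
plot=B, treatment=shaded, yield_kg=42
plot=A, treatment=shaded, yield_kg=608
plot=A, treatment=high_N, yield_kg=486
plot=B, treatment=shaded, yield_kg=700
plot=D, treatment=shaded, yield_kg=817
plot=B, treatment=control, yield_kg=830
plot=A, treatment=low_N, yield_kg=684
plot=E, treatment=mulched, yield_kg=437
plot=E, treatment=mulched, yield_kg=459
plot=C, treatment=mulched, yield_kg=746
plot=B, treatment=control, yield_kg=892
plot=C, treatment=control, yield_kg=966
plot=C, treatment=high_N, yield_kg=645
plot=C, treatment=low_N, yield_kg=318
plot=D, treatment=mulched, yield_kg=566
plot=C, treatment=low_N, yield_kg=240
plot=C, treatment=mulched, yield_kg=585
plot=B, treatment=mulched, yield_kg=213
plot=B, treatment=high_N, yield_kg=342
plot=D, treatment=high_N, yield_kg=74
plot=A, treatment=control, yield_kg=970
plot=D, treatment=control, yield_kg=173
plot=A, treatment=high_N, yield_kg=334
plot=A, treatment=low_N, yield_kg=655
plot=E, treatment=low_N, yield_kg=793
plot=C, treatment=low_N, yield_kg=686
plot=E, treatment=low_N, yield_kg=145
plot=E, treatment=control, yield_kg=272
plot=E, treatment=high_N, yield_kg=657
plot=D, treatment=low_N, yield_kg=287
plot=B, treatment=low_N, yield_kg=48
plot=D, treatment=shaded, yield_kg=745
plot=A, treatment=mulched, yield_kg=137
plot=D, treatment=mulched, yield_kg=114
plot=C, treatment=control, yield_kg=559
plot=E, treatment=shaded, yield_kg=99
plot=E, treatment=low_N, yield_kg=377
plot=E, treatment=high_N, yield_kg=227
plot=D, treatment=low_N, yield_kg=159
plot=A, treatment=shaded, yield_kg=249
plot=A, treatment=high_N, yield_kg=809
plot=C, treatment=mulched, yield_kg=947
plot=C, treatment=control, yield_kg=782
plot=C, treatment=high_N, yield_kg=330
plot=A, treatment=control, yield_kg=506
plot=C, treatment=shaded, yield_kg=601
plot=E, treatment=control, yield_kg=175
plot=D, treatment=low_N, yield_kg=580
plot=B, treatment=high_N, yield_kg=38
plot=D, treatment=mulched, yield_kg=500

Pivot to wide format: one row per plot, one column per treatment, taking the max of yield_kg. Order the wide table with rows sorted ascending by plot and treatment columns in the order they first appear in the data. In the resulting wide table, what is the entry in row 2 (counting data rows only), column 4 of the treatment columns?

342

With rows sorted ascending by plot, row 2 is plot=B. treatment columns in first-appearance order: control, low_N, mulched, high_N, shaded; column 4 is high_N.
Long rows with plot=B, treatment=high_N: max(229, 342, 38) = 342.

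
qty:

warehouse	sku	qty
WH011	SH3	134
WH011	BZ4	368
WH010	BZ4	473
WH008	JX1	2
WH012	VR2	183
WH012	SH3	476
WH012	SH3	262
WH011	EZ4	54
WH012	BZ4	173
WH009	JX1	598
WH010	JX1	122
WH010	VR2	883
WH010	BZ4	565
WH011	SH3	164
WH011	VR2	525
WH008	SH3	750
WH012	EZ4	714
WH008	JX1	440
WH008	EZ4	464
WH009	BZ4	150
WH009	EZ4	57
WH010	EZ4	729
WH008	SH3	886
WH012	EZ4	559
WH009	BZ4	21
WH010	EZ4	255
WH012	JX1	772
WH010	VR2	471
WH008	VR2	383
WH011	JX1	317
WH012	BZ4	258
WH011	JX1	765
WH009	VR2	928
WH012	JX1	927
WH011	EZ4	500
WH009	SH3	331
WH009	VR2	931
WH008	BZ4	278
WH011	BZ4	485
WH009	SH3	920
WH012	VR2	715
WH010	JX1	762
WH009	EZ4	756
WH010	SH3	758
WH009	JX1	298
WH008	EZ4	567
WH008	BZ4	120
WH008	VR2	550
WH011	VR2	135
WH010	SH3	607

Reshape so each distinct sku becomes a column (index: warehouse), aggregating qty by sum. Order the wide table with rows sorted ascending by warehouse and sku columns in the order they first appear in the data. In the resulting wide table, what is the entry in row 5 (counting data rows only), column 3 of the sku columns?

1699

With rows sorted ascending by warehouse, row 5 is warehouse=WH012. sku columns in first-appearance order: SH3, BZ4, JX1, VR2, EZ4; column 3 is JX1.
Long rows with warehouse=WH012, sku=JX1: 772 + 927 = 1699.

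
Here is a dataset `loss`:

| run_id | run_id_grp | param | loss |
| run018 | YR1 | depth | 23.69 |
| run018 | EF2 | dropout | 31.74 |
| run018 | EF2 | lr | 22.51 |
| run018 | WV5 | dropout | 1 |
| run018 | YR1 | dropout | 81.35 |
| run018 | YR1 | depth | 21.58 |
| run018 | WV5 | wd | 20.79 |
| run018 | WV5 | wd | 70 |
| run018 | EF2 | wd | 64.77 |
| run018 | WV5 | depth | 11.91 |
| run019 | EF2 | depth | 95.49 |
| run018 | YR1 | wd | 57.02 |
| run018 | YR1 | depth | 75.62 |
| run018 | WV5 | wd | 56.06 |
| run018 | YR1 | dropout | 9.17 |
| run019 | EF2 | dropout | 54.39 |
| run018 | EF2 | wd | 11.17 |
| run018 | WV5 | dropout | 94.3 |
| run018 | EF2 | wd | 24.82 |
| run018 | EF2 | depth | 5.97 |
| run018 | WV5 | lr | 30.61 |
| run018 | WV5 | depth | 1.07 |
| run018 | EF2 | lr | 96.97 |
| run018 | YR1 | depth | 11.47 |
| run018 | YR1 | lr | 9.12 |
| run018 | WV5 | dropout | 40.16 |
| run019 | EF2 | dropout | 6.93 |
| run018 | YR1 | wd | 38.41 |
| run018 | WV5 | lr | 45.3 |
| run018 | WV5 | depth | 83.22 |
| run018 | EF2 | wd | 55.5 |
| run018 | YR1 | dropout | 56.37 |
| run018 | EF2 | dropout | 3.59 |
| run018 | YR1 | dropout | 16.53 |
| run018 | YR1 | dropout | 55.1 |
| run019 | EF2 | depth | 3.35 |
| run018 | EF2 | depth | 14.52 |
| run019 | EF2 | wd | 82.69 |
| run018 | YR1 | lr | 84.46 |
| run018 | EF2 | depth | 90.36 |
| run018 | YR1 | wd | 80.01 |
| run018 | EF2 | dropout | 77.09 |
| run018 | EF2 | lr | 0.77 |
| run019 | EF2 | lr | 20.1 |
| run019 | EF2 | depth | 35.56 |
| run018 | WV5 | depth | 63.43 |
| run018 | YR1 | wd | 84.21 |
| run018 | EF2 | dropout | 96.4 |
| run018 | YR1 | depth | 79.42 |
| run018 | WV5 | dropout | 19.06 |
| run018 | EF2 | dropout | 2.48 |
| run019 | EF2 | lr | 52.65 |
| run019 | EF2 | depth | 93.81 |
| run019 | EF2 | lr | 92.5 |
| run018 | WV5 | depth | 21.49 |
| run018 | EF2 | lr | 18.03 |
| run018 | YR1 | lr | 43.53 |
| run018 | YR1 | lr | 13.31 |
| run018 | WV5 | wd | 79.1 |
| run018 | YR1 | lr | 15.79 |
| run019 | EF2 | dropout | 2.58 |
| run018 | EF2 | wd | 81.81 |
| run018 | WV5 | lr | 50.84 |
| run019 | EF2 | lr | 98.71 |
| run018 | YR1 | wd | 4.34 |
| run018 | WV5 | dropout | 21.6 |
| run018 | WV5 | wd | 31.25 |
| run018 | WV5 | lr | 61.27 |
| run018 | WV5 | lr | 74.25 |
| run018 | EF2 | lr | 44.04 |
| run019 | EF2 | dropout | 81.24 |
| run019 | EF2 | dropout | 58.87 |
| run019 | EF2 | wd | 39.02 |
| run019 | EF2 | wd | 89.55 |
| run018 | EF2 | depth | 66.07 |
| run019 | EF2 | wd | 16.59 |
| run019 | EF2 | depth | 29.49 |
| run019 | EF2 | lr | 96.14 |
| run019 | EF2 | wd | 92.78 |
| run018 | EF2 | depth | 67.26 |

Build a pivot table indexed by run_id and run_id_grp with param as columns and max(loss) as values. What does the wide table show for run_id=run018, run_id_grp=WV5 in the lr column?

74.25

Rows with run_id=run018, run_id_grp=WV5 and param=lr: loss values are 30.61, 45.3, 50.84, 61.27, 74.25.
max(30.61, 45.3, 50.84, 61.27, 74.25) = 74.25.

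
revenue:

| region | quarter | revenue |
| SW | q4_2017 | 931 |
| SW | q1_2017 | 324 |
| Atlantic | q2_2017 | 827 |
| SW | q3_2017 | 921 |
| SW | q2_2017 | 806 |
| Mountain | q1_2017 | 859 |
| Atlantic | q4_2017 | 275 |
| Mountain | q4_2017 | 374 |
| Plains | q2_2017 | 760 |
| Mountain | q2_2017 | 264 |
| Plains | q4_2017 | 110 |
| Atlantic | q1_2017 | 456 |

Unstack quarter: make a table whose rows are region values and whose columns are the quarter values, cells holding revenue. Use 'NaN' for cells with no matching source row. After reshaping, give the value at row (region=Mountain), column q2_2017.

264

The long row with region=Mountain, quarter=q2_2017 has revenue=264.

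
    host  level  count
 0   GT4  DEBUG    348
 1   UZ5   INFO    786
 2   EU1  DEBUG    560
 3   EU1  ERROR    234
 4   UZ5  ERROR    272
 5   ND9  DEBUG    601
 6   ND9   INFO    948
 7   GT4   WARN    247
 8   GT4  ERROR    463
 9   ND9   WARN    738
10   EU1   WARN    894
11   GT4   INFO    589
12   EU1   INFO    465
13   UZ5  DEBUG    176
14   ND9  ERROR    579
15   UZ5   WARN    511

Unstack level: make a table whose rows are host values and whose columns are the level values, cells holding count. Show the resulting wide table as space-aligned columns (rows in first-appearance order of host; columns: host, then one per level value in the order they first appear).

Columns: host plus the 4 distinct level values (DEBUG, INFO, ERROR, WARN).
For example, row GT4 column DEBUG takes count=348 from the long row (GT4, DEBUG).

host  DEBUG  INFO  ERROR  WARN
GT4   348    589   463    247 
UZ5   176    786   272    511 
EU1   560    465   234    894 
ND9   601    948   579    738 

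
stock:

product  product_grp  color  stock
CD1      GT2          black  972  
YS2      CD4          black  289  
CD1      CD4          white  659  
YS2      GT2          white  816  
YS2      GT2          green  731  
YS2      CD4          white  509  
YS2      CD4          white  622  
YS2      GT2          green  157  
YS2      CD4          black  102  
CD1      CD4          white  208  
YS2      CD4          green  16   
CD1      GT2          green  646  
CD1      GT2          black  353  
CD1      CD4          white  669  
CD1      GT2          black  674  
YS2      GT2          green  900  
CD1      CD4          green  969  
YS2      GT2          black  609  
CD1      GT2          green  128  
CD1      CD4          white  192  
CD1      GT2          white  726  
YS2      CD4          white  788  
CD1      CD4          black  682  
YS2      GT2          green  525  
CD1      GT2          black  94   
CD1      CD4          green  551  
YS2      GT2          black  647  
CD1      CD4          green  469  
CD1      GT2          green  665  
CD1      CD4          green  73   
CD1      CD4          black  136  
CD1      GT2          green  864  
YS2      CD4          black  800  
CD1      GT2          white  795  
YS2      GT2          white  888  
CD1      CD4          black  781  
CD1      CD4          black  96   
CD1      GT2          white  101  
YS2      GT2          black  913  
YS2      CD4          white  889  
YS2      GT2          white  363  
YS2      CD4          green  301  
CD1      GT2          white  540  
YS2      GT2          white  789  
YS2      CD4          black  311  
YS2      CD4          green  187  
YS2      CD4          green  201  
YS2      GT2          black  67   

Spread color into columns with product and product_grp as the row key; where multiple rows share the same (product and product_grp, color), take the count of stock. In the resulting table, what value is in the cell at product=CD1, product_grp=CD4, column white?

Rows with product=CD1, product_grp=CD4 and color=white: stock values are 659, 208, 669, 192.
4 rows match — count = 4.

4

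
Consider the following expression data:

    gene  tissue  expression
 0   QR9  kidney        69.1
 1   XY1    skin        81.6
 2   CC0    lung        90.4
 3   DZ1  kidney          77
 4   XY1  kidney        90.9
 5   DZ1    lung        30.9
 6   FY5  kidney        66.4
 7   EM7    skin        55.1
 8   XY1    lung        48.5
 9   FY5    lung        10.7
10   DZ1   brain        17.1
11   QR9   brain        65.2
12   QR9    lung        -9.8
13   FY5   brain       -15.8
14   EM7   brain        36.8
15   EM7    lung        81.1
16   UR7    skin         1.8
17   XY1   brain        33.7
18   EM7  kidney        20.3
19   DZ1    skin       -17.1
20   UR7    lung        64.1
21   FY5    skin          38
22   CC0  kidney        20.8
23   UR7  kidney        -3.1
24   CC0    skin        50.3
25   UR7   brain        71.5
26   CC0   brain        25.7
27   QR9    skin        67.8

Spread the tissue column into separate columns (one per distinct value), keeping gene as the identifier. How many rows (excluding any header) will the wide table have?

7 distinct gene values → 7 rows.

7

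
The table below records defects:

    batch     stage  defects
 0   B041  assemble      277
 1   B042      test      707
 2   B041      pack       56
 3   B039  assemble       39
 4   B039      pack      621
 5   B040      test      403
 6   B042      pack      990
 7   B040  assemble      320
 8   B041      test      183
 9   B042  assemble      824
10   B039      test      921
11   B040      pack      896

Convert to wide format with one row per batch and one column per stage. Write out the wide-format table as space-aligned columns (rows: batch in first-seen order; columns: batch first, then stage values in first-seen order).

batch  assemble  test  pack
B041   277       183   56  
B042   824       707   990 
B039   39        921   621 
B040   320       403   896 

Columns: batch plus the 3 distinct stage values (assemble, test, pack).
For example, row B041 column assemble takes defects=277 from the long row (B041, assemble).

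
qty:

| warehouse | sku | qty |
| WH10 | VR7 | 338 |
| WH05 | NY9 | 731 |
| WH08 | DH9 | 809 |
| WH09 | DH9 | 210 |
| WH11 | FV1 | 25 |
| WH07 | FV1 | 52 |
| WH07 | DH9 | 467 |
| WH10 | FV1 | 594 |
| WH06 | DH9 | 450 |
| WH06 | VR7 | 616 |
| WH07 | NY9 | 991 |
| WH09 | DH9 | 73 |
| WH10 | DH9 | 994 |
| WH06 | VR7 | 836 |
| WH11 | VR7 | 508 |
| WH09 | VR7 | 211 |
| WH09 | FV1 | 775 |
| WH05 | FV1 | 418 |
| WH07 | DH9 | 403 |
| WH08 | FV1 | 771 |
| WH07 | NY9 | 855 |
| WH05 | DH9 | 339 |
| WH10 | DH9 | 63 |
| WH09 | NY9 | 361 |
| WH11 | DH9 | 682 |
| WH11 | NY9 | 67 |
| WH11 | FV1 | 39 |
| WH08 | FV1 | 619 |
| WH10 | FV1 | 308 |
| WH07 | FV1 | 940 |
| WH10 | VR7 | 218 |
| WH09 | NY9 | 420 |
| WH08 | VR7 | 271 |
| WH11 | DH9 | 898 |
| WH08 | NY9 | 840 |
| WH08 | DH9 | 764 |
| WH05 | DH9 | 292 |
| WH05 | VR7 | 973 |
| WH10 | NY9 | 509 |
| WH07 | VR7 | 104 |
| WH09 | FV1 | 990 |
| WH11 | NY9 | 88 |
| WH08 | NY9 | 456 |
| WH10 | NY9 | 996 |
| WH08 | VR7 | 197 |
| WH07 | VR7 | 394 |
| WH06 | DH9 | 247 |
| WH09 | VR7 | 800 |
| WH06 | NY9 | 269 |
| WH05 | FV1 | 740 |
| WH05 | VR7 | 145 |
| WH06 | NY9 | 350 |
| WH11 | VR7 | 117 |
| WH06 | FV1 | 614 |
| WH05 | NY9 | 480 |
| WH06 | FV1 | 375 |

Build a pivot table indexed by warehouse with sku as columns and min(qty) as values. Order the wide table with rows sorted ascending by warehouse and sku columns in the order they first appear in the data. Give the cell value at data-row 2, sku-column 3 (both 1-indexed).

With rows sorted ascending by warehouse, row 2 is warehouse=WH06. sku columns in first-appearance order: VR7, NY9, DH9, FV1; column 3 is DH9.
Long rows with warehouse=WH06, sku=DH9: min(450, 247) = 247.

247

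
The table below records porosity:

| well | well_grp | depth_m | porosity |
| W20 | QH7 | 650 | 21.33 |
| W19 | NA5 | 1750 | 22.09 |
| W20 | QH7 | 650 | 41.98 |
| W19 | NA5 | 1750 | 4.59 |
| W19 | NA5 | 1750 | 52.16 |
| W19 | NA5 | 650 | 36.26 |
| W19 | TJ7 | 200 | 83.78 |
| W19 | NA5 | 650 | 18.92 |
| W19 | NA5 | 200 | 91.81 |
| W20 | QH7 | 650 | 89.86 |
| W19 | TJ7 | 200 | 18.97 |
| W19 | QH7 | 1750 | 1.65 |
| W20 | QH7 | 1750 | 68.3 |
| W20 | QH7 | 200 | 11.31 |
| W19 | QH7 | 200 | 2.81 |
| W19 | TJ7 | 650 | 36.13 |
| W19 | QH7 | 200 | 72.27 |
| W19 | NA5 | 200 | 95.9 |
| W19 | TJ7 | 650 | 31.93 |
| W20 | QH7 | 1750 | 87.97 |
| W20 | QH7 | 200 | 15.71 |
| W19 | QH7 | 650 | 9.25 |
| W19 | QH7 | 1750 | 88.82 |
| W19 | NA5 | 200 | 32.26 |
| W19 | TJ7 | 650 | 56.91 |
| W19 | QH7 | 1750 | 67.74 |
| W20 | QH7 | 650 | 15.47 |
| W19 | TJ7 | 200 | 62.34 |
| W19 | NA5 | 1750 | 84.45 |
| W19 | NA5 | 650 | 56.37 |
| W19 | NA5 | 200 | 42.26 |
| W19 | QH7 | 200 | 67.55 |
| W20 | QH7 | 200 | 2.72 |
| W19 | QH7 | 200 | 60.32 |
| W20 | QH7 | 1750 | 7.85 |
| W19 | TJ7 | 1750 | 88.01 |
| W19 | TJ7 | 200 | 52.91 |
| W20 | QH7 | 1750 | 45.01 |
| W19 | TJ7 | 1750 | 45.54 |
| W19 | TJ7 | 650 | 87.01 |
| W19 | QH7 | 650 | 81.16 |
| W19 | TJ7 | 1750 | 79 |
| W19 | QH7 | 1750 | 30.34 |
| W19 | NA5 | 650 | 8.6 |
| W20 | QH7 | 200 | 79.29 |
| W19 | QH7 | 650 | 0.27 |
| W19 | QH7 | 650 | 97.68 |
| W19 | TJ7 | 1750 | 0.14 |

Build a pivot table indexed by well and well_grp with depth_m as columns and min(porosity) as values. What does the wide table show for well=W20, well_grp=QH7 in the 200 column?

2.72

Rows with well=W20, well_grp=QH7 and depth_m=200: porosity values are 11.31, 15.71, 2.72, 79.29.
min(11.31, 15.71, 2.72, 79.29) = 2.72.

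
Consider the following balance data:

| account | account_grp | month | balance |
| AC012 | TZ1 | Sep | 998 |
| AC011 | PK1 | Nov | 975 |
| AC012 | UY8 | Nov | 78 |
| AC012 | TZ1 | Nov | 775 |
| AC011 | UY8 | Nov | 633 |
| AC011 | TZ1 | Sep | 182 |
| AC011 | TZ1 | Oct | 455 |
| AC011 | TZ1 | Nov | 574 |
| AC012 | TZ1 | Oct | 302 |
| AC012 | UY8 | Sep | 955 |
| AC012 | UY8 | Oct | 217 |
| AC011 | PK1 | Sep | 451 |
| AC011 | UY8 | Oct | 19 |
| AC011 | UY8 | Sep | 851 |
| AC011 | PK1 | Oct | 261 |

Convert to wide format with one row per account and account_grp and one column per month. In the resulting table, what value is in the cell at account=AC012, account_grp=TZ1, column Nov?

775

Wide layout: rows indexed by account and account_grp, columns are the 3 distinct month values (Sep, Nov, Oct).
Cell (account=AC012, account_grp=TZ1, month=Nov) draws from the long row where account=AC012, account_grp=TZ1 and month=Nov, which has balance=775.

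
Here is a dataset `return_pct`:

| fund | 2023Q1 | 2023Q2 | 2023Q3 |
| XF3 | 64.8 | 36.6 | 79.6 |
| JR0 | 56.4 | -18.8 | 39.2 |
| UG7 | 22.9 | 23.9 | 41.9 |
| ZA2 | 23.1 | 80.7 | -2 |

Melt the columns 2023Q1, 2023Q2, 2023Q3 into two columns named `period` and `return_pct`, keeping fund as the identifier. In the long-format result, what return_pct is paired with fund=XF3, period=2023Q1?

64.8

Unpivoting turns each (fund, wide-column) pair into one long row.
The wide cell at row XF3, column 2023Q1 holds 64.8, so the long row (XF3, 2023Q1) has return_pct=64.8.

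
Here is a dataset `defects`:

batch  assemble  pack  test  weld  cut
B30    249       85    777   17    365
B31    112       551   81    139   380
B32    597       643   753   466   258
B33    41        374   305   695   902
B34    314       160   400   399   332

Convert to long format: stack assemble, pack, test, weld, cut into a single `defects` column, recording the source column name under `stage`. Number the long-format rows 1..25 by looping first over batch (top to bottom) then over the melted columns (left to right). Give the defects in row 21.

25 rows total (5 × 5). Row 21: index ⌊(21-1)/5⌋ = 4 into batch → B34; (21-1) mod 5 = 0 into the melted columns → assemble.
So row 21 is (B34, assemble, 314); defects = 314.

314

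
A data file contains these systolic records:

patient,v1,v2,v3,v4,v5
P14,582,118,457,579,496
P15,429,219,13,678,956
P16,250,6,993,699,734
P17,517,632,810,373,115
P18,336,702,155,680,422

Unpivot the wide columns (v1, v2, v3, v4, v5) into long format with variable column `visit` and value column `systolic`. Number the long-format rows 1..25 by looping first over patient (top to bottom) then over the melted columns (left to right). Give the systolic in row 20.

115

25 rows total (5 × 5). Row 20: index ⌊(20-1)/5⌋ = 3 into patient → P17; (20-1) mod 5 = 4 into the melted columns → v5.
So row 20 is (P17, v5, 115); systolic = 115.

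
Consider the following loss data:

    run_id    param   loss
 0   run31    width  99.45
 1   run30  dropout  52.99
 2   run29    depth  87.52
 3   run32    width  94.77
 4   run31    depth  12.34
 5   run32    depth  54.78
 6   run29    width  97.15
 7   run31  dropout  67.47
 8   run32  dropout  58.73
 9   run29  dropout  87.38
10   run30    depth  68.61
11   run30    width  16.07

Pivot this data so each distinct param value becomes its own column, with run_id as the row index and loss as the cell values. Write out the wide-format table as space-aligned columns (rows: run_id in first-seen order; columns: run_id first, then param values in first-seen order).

run_id  width  dropout  depth
run31   99.45  67.47    12.34
run30   16.07  52.99    68.61
run29   97.15  87.38    87.52
run32   94.77  58.73    54.78

Columns: run_id plus the 3 distinct param values (width, dropout, depth).
For example, row run31 column width takes loss=99.45 from the long row (run31, width).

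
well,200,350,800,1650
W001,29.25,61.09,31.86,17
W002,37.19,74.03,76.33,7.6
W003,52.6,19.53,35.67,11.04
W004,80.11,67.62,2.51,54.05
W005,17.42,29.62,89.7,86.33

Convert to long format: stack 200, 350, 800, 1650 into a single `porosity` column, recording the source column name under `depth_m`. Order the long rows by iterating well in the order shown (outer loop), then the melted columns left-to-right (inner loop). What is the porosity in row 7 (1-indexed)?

20 rows total (5 × 4). Row 7: index ⌊(7-1)/4⌋ = 1 into well → W002; (7-1) mod 4 = 2 into the melted columns → 800.
So row 7 is (W002, 800, 76.33); porosity = 76.33.

76.33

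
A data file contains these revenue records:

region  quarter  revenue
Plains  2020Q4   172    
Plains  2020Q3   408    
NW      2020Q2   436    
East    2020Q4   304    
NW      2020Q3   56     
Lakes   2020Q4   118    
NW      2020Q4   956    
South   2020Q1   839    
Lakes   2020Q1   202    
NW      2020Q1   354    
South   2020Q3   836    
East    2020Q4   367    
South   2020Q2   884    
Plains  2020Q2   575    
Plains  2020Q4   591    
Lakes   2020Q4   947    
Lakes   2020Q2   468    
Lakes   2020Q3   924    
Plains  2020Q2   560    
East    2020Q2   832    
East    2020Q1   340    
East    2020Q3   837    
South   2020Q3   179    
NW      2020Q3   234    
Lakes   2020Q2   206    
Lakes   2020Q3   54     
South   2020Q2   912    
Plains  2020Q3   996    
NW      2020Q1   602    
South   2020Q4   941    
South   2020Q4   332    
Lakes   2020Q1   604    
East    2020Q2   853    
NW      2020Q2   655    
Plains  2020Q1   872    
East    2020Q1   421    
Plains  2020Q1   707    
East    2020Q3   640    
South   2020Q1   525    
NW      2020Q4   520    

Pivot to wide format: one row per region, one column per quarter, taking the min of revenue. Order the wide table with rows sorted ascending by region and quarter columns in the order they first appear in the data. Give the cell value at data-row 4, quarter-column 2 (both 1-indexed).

408

With rows sorted ascending by region, row 4 is region=Plains. quarter columns in first-appearance order: 2020Q4, 2020Q3, 2020Q2, 2020Q1; column 2 is 2020Q3.
Long rows with region=Plains, quarter=2020Q3: min(408, 996) = 408.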